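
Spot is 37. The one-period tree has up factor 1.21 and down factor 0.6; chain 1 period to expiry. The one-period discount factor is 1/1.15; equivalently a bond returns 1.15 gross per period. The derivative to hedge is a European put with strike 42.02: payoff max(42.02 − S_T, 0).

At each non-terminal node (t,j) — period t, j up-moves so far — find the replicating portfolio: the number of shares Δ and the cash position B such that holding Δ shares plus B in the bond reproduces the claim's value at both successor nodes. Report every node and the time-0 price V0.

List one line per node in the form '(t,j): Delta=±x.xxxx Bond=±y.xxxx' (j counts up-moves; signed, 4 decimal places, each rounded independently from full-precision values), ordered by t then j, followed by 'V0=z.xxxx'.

(0,0): Delta=-0.8782 Bond=34.1870
V0=1.6952

Under the risk-neutral measure, an up-move has probability p* = (R−d)/(u−d) = 0.9016 and values discount at R = 1.15.
Terminal values V(1,·): V(1,0)=19.8200, V(1,1)=0.0000
  t=0,j=0: stock 37.0000 → up 44.7700 (V=0.0000), down 22.2000 (V=19.8200). Price 1.6952; hedge Δ=-0.8782, bond B=34.1870.
Self-financing check: at every node Δ·S+B equals the discounted successor values.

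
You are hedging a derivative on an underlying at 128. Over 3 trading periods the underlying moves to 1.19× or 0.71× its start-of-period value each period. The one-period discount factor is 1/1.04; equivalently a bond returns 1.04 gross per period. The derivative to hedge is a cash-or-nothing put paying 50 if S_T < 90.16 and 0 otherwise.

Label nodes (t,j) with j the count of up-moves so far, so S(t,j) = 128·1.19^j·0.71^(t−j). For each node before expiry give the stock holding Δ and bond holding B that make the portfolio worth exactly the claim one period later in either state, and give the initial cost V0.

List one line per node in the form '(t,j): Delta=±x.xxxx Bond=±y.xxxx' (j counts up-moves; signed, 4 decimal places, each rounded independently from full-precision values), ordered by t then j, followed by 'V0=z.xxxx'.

No-arbitrage ⇒ martingale measure with p* = (R−d)/(u−d) = 0.6875.
Terminal payoffs: V(3,0)=50.0000, V(3,1)=50.0000, V(3,2)=0.0000, V(3,3)=0.0000
(2,0): S=64.5248. Δ = (V_up−V_dn)/(S_up−S_dn) = (50.0000−50.0000)/(76.7845−45.8126) = 0.0000. V = [p*·50.0000 + (1−p*)·50.0000]/1.04 = 48.0769. B = V − Δ·S = 48.0769.
(2,1): S=108.1472. Δ = (V_up−V_dn)/(S_up−S_dn) = (0.0000−50.0000)/(128.6952−76.7845) = -0.9632. V = [p*·0.0000 + (1−p*)·50.0000]/1.04 = 15.0240. B = V − Δ·S = 119.1907.
(2,2): S=181.2608. Δ = (V_up−V_dn)/(S_up−S_dn) = (0.0000−0.0000)/(215.7004−128.6952) = 0.0000. V = [p*·0.0000 + (1−p*)·0.0000]/1.04 = 0.0000. B = V − Δ·S = 0.0000.
(1,0): S=90.8800. Δ = (V_up−V_dn)/(S_up−S_dn) = (15.0240−48.0769)/(108.1472−64.5248) = -0.7577. V = [p*·15.0240 + (1−p*)·48.0769]/1.04 = 24.3779. B = V − Δ·S = 93.2381.
(1,1): S=152.3200. Δ = (V_up−V_dn)/(S_up−S_dn) = (0.0000−15.0240)/(181.2608−108.1472) = -0.2055. V = [p*·0.0000 + (1−p*)·15.0240]/1.04 = 4.5144. B = V − Δ·S = 35.8145.
(0,0): S=128.0000. Δ = (V_up−V_dn)/(S_up−S_dn) = (4.5144−24.3779)/(152.3200−90.8800) = -0.3233. V = [p*·4.5144 + (1−p*)·24.3779]/1.04 = 10.3094. B = V − Δ·S = 51.6917.
Each (Δ,B) replicates both successor values, so the strategy is self-financing and V0 is arbitrage-free.

(0,0): Delta=-0.3233 Bond=51.6917
(1,0): Delta=-0.7577 Bond=93.2381
(1,1): Delta=-0.2055 Bond=35.8145
(2,0): Delta=0.0000 Bond=48.0769
(2,1): Delta=-0.9632 Bond=119.1907
(2,2): Delta=0.0000 Bond=0.0000
V0=10.3094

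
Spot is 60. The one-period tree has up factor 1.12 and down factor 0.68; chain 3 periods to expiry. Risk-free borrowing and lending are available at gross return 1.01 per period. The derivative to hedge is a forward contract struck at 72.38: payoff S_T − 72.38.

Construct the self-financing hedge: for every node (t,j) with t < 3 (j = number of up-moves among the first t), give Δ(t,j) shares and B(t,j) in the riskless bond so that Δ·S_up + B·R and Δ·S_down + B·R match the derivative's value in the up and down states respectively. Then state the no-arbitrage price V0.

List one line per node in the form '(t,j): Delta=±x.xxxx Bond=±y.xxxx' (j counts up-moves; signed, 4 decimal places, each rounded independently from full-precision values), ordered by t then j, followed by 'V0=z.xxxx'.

No-arbitrage ⇒ martingale measure with p* = (R−d)/(u−d) = 0.7500.
At expiry t=3: V(3,0)=-53.5141, V(3,1)=-41.3067, V(3,2)=-21.2005, V(3,3)=11.9157
  t=2,j=0: stock 27.7440 → up 31.0733 (V=-41.3067), down 18.8659 (V=-53.5141). Price -43.9194; hedge Δ=1.0000, bond B=-71.6634.
  t=2,j=1: stock 45.6960 → up 51.1795 (V=-21.2005), down 31.0733 (V=-41.3067). Price -25.9674; hedge Δ=1.0000, bond B=-71.6634.
  t=2,j=2: stock 75.2640 → up 84.2957 (V=11.9157), down 51.1795 (V=-21.2005). Price 3.6006; hedge Δ=1.0000, bond B=-71.6634.
  t=1,j=0: stock 40.8000 → up 45.6960 (V=-25.9674), down 27.7440 (V=-43.9194). Price -30.1538; hedge Δ=1.0000, bond B=-70.9538.
  t=1,j=1: stock 67.2000 → up 75.2640 (V=3.6006), down 45.6960 (V=-25.9674). Price -3.7538; hedge Δ=1.0000, bond B=-70.9538.
  t=0,j=0: stock 60.0000 → up 67.2000 (V=-3.7538), down 40.8000 (V=-30.1538). Price -10.2513; hedge Δ=1.0000, bond B=-70.2513.
The time-0 hedge costs -10.2513, which is the no-arbitrage price.

(0,0): Delta=1.0000 Bond=-70.2513
(1,0): Delta=1.0000 Bond=-70.9538
(1,1): Delta=1.0000 Bond=-70.9538
(2,0): Delta=1.0000 Bond=-71.6634
(2,1): Delta=1.0000 Bond=-71.6634
(2,2): Delta=1.0000 Bond=-71.6634
V0=-10.2513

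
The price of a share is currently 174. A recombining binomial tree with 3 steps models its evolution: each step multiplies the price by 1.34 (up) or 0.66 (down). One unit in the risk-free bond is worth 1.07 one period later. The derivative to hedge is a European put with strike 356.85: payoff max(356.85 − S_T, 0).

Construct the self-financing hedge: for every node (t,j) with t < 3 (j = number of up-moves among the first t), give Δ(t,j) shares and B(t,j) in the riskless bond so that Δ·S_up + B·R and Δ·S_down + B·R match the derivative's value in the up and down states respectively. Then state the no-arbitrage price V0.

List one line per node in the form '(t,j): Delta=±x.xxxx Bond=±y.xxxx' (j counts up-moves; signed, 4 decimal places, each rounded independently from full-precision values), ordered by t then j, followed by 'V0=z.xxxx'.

The replicating-portfolio and risk-neutral prices coincide; use p* = (1.07−0.66)/(1.34−0.66) = 0.6029 for the latter.
Terminal values V(3,·): V(3,0)=306.8257, V(3,1)=255.2855, V(3,2)=150.6433, V(3,3)=0.0000
  t=2,j=0: stock 75.7944 → up 101.5645 (V=255.2855), down 50.0243 (V=306.8257). Price 257.7103; hedge Δ=-1.0000, bond B=333.5047.
  t=2,j=1: stock 153.8856 → up 206.2067 (V=150.6433), down 101.5645 (V=255.2855). Price 179.6191; hedge Δ=-1.0000, bond B=333.5047.
  t=2,j=2: stock 312.4344 → up 418.6621 (V=0.0000), down 206.2067 (V=150.6433). Price 55.9012; hedge Δ=-0.7091, bond B=277.4354.
  t=1,j=0: stock 114.8400 → up 153.8856 (V=179.6191), down 75.7944 (V=257.7103). Price 196.8466; hedge Δ=-1.0000, bond B=311.6866.
  t=1,j=1: stock 233.1600 → up 312.4344 (V=55.9012), down 153.8856 (V=179.6191). Price 98.1537; hedge Δ=-0.7803, bond B=280.0918.
  t=0,j=0: stock 174.0000 → up 233.1600 (V=98.1537), down 114.8400 (V=196.8466). Price 128.3557; hedge Δ=-0.8341, bond B=273.4923.
Self-financing check: at every node Δ·S+B equals the discounted successor values.

(0,0): Delta=-0.8341 Bond=273.4923
(1,0): Delta=-1.0000 Bond=311.6866
(1,1): Delta=-0.7803 Bond=280.0918
(2,0): Delta=-1.0000 Bond=333.5047
(2,1): Delta=-1.0000 Bond=333.5047
(2,2): Delta=-0.7091 Bond=277.4354
V0=128.3557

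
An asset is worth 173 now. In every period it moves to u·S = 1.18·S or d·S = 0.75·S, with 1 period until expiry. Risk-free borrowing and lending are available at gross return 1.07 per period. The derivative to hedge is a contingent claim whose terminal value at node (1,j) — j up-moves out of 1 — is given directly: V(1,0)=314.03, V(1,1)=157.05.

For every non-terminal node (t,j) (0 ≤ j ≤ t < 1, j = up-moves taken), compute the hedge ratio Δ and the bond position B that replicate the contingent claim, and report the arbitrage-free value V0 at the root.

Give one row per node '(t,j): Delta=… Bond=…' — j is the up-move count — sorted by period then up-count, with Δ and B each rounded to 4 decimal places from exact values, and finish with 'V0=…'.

The replicating-portfolio and risk-neutral prices coincide; use p* = (1.07−0.75)/(1.18−0.75) = 0.7442 for the latter.
At expiry t=1: V(1,0)=314.0300, V(1,1)=157.0500
  t=0,j=0: stock 173.0000 → up 204.1400 (V=157.0500), down 129.7500 (V=314.0300). Price 184.3062; hedge Δ=-2.1102, bond B=549.3760.
Each (Δ,B) replicates both successor values, so the strategy is self-financing and V0 is arbitrage-free.

(0,0): Delta=-2.1102 Bond=549.3760
V0=184.3062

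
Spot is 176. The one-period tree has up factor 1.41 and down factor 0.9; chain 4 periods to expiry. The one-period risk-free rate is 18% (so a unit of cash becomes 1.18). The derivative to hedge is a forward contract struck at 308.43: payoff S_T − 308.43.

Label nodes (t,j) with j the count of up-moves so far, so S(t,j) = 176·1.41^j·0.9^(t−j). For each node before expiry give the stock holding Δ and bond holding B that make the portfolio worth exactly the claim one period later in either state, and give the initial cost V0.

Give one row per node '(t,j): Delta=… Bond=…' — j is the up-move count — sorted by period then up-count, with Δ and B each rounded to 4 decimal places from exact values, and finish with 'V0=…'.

No-arbitrage ⇒ martingale measure with p* = (R−d)/(u−d) = 0.5490.
Terminal payoffs: V(4,0)=-192.9564, V(4,1)=-127.5214, V(4,2)=-25.0065, V(4,3)=135.6002, V(4,4)=387.2173
(3,0): S=128.3040. Δ = (V_up−V_dn)/(S_up−S_dn) = (-127.5214−-192.9564)/(180.9086−115.4736) = 1.0000. V = [p*·-127.5214 + (1−p*)·-192.9564]/1.18 = -133.0774. B = V − Δ·S = -261.3814.
(3,1): S=201.0096. Δ = (V_up−V_dn)/(S_up−S_dn) = (-25.0065−-127.5214)/(283.4235−180.9086) = 1.0000. V = [p*·-25.0065 + (1−p*)·-127.5214]/1.18 = -60.3718. B = V − Δ·S = -261.3814.
(3,2): S=314.9150. Δ = (V_up−V_dn)/(S_up−S_dn) = (135.6002−-25.0065)/(444.0302−283.4235) = 1.0000. V = [p*·135.6002 + (1−p*)·-25.0065]/1.18 = 53.5337. B = V − Δ·S = -261.3814.
(3,3): S=493.3669. Δ = (V_up−V_dn)/(S_up−S_dn) = (387.2173−135.6002)/(695.6473−444.0302) = 1.0000. V = [p*·387.2173 + (1−p*)·135.6002]/1.18 = 231.9855. B = V − Δ·S = -261.3814.
(2,0): S=142.5600. Δ = (V_up−V_dn)/(S_up−S_dn) = (-60.3718−-133.0774)/(201.0096−128.3040) = 1.0000. V = [p*·-60.3718 + (1−p*)·-133.0774]/1.18 = -78.9496. B = V − Δ·S = -221.5096.
(2,1): S=223.3440. Δ = (V_up−V_dn)/(S_up−S_dn) = (53.5337−-60.3718)/(314.9150−201.0096) = 1.0000. V = [p*·53.5337 + (1−p*)·-60.3718]/1.18 = 1.8344. B = V − Δ·S = -221.5096.
(2,2): S=349.9056. Δ = (V_up−V_dn)/(S_up−S_dn) = (231.9855−53.5337)/(493.3669−314.9150) = 1.0000. V = [p*·231.9855 + (1−p*)·53.5337]/1.18 = 128.3960. B = V − Δ·S = -221.5096.
(1,0): S=158.4000. Δ = (V_up−V_dn)/(S_up−S_dn) = (1.8344−-78.9496)/(223.3440−142.5600) = 1.0000. V = [p*·1.8344 + (1−p*)·-78.9496]/1.18 = -29.3200. B = V − Δ·S = -187.7200.
(1,1): S=248.1600. Δ = (V_up−V_dn)/(S_up−S_dn) = (128.3960−1.8344)/(349.9056−223.3440) = 1.0000. V = [p*·128.3960 + (1−p*)·1.8344]/1.18 = 60.4400. B = V − Δ·S = -187.7200.
(0,0): S=176.0000. Δ = (V_up−V_dn)/(S_up−S_dn) = (60.4400−-29.3200)/(248.1600−158.4000) = 1.0000. V = [p*·60.4400 + (1−p*)·-29.3200]/1.18 = 16.9152. B = V − Δ·S = -159.0848.
Each (Δ,B) replicates both successor values, so the strategy is self-financing and V0 is arbitrage-free.

(0,0): Delta=1.0000 Bond=-159.0848
(1,0): Delta=1.0000 Bond=-187.7200
(1,1): Delta=1.0000 Bond=-187.7200
(2,0): Delta=1.0000 Bond=-221.5096
(2,1): Delta=1.0000 Bond=-221.5096
(2,2): Delta=1.0000 Bond=-221.5096
(3,0): Delta=1.0000 Bond=-261.3814
(3,1): Delta=1.0000 Bond=-261.3814
(3,2): Delta=1.0000 Bond=-261.3814
(3,3): Delta=1.0000 Bond=-261.3814
V0=16.9152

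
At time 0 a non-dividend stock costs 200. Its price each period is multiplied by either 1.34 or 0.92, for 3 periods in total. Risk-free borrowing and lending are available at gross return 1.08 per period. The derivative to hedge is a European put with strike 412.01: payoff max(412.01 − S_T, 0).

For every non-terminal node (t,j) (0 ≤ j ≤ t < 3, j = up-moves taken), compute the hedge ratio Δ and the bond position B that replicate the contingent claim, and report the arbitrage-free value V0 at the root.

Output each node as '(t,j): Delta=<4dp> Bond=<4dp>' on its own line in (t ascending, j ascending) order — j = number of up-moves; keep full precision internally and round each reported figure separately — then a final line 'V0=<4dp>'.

(0,0): Delta=-0.8975 Bond=309.6013
(1,0): Delta=-1.0000 Bond=353.2322
(1,1): Delta=-0.7831 Bond=303.7173
(2,0): Delta=-1.0000 Bond=381.4907
(2,1): Delta=-1.0000 Bond=381.4907
(2,2): Delta=-0.5411 Bond=241.1161
V0=130.1043

Under the risk-neutral measure, an up-move has probability p* = (R−d)/(u−d) = 0.3810 and values discount at R = 1.08.
At expiry t=3: V(3,0)=256.2724, V(3,1)=185.1748, V(3,2)=81.6196, V(3,3)=0.0000
Node (2,0) S=169.2800: V=(p*·185.1748+(1−p*)·256.2724)/1.08=212.2107; Δ=(185.1748−256.2724)/(226.8352−155.7376)=-1.0000; B=V−Δ·S=381.4907
Node (2,1) S=246.5600: V=(p*·81.6196+(1−p*)·185.1748)/1.08=134.9307; Δ=(81.6196−185.1748)/(330.3904−226.8352)=-1.0000; B=V−Δ·S=381.4907
Node (2,2) S=359.1200: V=(p*·0.0000+(1−p*)·81.6196)/1.08=46.7837; Δ=(0.0000−81.6196)/(481.2208−330.3904)=-0.5411; B=V−Δ·S=241.1161
Node (1,0) S=184.0000: V=(p*·134.9307+(1−p*)·212.2107)/1.08=169.2322; Δ=(134.9307−212.2107)/(246.5600−169.2800)=-1.0000; B=V−Δ·S=353.2322
Node (1,1) S=268.0000: V=(p*·46.7837+(1−p*)·134.9307)/1.08=93.8434; Δ=(46.7837−134.9307)/(359.1200−246.5600)=-0.7831; B=V−Δ·S=303.7173
Node (0,0) S=200.0000: V=(p*·93.8434+(1−p*)·169.2322)/1.08=130.1043; Δ=(93.8434−169.2322)/(268.0000−184.0000)=-0.8975; B=V−Δ·S=309.6013
Check: Δ(0,0)·S0 + B(0,0) = 130.1043 = V0.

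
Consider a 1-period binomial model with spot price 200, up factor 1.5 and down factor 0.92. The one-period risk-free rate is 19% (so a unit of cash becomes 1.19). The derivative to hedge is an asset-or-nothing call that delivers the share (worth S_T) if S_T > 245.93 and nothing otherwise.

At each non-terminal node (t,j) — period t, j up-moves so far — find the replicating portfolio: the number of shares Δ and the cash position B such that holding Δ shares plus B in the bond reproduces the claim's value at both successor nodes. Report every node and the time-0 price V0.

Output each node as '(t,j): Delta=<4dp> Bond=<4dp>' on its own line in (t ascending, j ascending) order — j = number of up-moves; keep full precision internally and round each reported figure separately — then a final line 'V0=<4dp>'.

(0,0): Delta=2.5862 Bond=-399.8841
V0=117.3573

The replicating-portfolio and risk-neutral prices coincide; use p* = (1.19−0.92)/(1.5−0.92) = 0.4655 for the latter.
Terminal values V(1,·): V(1,0)=0.0000, V(1,1)=300.0000
(0,0): S=200.0000. Δ = (V_up−V_dn)/(S_up−S_dn) = (300.0000−0.0000)/(300.0000−184.0000) = 2.5862. V = [p*·300.0000 + (1−p*)·0.0000]/1.19 = 117.3573. B = V − Δ·S = -399.8841.
Each (Δ,B) replicates both successor values, so the strategy is self-financing and V0 is arbitrage-free.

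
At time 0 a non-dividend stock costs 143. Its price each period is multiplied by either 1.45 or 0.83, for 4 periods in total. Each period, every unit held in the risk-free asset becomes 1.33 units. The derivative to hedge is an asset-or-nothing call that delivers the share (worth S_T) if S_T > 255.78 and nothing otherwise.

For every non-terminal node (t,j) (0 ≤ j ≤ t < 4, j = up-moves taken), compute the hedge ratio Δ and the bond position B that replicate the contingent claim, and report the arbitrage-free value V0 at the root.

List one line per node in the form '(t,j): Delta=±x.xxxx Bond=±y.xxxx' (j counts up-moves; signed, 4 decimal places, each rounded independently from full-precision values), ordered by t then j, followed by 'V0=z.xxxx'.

(0,0): Delta=1.3347 Bond=-58.4609
(1,0): Delta=1.8079 Bond=-133.9079
(1,1): Delta=1.2697 Bond=-64.2758
(2,0): Delta=0.0000 Bond=0.0000
(2,1): Delta=2.0562 Bond=-220.8409
(2,2): Delta=1.1617 Bond=-53.0018
(3,0): Delta=0.0000 Bond=0.0000
(3,1): Delta=0.0000 Bond=0.0000
(3,2): Delta=2.3387 Bond=-364.2109
(3,3): Delta=1.0000 Bond=0.0000
V0=132.4071

Risk-neutral probability p* = (R−d)/(u−d) = (1.33−0.83)/(1.45−0.83) = 0.8065.
Terminal payoffs: V(4,0)=0.0000, V(4,1)=0.0000, V(4,2)=0.0000, V(4,3)=361.8413, V(4,4)=632.1324
Node (3,0) S=81.7655: V=(p*·0.0000+(1−p*)·0.0000)/1.33=0.0000; Δ=(0.0000−0.0000)/(118.5600−67.8654)=0.0000; B=V−Δ·S=0.0000
Node (3,1) S=142.8434: V=(p*·0.0000+(1−p*)·0.0000)/1.33=0.0000; Δ=(0.0000−0.0000)/(207.1230−118.5600)=0.0000; B=V−Δ·S=0.0000
Node (3,2) S=249.5457: V=(p*·361.8413+(1−p*)·0.0000)/1.33=219.4041; Δ=(361.8413−0.0000)/(361.8413−207.1230)=2.3387; B=V−Δ·S=-364.2109
Node (3,3) S=435.9534: V=(p*·632.1324+(1−p*)·361.8413)/1.33=435.9534; Δ=(632.1324−361.8413)/(632.1324−361.8413)=1.0000; B=V−Δ·S=0.0000
Node (2,0) S=98.5127: V=(p*·0.0000+(1−p*)·0.0000)/1.33=0.0000; Δ=(0.0000−0.0000)/(142.8434−81.7655)=0.0000; B=V−Δ·S=0.0000
Node (2,1) S=172.1005: V=(p*·219.4041+(1−p*)·0.0000)/1.33=133.0367; Δ=(219.4041−0.0000)/(249.5457−142.8434)=2.0562; B=V−Δ·S=-220.8409
Node (2,2) S=300.6575: V=(p*·435.9534+(1−p*)·219.4041)/1.33=296.2711; Δ=(435.9534−219.4041)/(435.9534−249.5457)=1.1617; B=V−Δ·S=-53.0018
Node (1,0) S=118.6900: V=(p*·133.0367+(1−p*)·0.0000)/1.33=80.6674; Δ=(133.0367−0.0000)/(172.1005−98.5127)=1.8079; B=V−Δ·S=-133.9079
Node (1,1) S=207.3500: V=(p*·296.2711+(1−p*)·133.0367)/1.33=199.0055; Δ=(296.2711−133.0367)/(300.6575−172.1005)=1.2697; B=V−Δ·S=-64.2758
Node (0,0) S=143.0000: V=(p*·199.0055+(1−p*)·80.6674)/1.33=132.4071; Δ=(199.0055−80.6674)/(207.3500−118.6900)=1.3347; B=V−Δ·S=-58.4609
Check: Δ(0,0)·S0 + B(0,0) = 132.4071 = V0.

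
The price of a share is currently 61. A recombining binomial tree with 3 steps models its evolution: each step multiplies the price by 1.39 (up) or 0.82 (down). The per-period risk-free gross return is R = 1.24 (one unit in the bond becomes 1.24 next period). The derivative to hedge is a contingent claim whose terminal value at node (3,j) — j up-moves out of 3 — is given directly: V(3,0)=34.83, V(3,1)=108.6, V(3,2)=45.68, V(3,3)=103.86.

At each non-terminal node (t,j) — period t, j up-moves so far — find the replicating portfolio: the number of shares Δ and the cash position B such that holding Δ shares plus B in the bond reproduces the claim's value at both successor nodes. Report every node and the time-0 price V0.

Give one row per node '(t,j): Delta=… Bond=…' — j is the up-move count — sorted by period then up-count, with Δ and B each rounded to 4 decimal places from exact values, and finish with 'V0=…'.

(0,0): Delta=0.2300 Bond=27.0852
(1,0): Delta=-0.7623 Bond=83.2177
(1,1): Delta=0.4390 Bond=15.8599
(2,0): Delta=3.1553 Bond=-57.4962
(2,1): Delta=-1.5877 Bond=160.5778
(2,2): Delta=0.8660 Bond=-30.6593
V0=41.1144

The replicating-portfolio and risk-neutral prices coincide; use p* = (1.24−0.82)/(1.39−0.82) = 0.7368 for the latter.
Terminal payoffs: V(3,0)=34.8300, V(3,1)=108.6000, V(3,2)=45.6800, V(3,3)=103.8600
Node (2,0) S=41.0164: V=(p*·108.6000+(1−p*)·34.8300)/1.24=71.9249; Δ=(108.6000−34.8300)/(57.0128−33.6334)=3.1553; B=V−Δ·S=-57.4962
Node (2,1) S=69.5278: V=(p*·45.6800+(1−p*)·108.6000)/1.24=50.1919; Δ=(45.6800−108.6000)/(96.6436−57.0128)=-1.5877; B=V−Δ·S=160.5778
Node (2,2) S=117.8581: V=(p*·103.8600+(1−p*)·45.6800)/1.24=71.4109; Δ=(103.8600−45.6800)/(163.8228−96.6436)=0.8660; B=V−Δ·S=-30.6593
Node (1,0) S=50.0200: V=(p*·50.1919+(1−p*)·71.9249)/1.24=45.0896; Δ=(50.1919−71.9249)/(69.5278−41.0164)=-0.7623; B=V−Δ·S=83.2177
Node (1,1) S=84.7900: V=(p*·71.4109+(1−p*)·50.1919)/1.24=53.0862; Δ=(71.4109−50.1919)/(117.8581−69.5278)=0.4390; B=V−Δ·S=15.8599
Node (0,0) S=61.0000: V=(p*·53.0862+(1−p*)·45.0896)/1.24=41.1144; Δ=(53.0862−45.0896)/(84.7900−50.0200)=0.2300; B=V−Δ·S=27.0852
Each (Δ,B) replicates both successor values, so the strategy is self-financing and V0 is arbitrage-free.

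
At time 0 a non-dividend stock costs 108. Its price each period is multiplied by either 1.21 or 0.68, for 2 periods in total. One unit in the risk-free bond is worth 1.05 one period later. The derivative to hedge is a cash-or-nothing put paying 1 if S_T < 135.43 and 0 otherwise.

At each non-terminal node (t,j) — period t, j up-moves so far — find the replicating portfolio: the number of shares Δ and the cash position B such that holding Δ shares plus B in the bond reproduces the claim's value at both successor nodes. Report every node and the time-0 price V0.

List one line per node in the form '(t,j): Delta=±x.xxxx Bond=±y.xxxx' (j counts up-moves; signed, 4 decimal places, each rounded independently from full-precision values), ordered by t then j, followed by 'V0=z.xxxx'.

(0,0): Delta=-0.0116 Bond=1.7194
(1,0): Delta=0.0000 Bond=0.9524
(1,1): Delta=-0.0144 Bond=2.1743
V0=0.4650

Risk-neutral probability p* = (R−d)/(u−d) = (1.05−0.68)/(1.21−0.68) = 0.6981.
Terminal payoffs: V(2,0)=1.0000, V(2,1)=1.0000, V(2,2)=0.0000
  t=1,j=0: stock 73.4400 → up 88.8624 (V=1.0000), down 49.9392 (V=1.0000). Price 0.9524; hedge Δ=0.0000, bond B=0.9524.
  t=1,j=1: stock 130.6800 → up 158.1228 (V=0.0000), down 88.8624 (V=1.0000). Price 0.2875; hedge Δ=-0.0144, bond B=2.1743.
  t=0,j=0: stock 108.0000 → up 130.6800 (V=0.2875), down 73.4400 (V=0.9524). Price 0.4650; hedge Δ=-0.0116, bond B=1.7194.
Each (Δ,B) replicates both successor values, so the strategy is self-financing and V0 is arbitrage-free.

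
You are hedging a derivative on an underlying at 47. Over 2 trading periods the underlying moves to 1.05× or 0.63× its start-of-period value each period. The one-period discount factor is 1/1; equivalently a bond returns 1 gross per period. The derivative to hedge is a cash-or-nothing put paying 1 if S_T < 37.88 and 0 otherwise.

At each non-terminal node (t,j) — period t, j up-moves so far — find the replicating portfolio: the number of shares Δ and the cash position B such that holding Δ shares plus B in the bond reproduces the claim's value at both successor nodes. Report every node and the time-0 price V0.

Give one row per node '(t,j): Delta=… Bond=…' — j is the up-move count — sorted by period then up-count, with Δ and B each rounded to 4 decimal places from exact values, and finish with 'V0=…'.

Since d<R<u, set p* = (R−d)/(u−d) = 0.8810; price each node as the discounted p*-expectation of its children.
Terminal payoffs: V(2,0)=1.0000, V(2,1)=1.0000, V(2,2)=0.0000
(1,0): S=29.6100. Δ = (V_up−V_dn)/(S_up−S_dn) = (1.0000−1.0000)/(31.0905−18.6543) = 0.0000. V = [p*·1.0000 + (1−p*)·1.0000]/1 = 1.0000. B = V − Δ·S = 1.0000.
(1,1): S=49.3500. Δ = (V_up−V_dn)/(S_up−S_dn) = (0.0000−1.0000)/(51.8175−31.0905) = -0.0482. V = [p*·0.0000 + (1−p*)·1.0000]/1 = 0.1190. B = V − Δ·S = 2.5000.
(0,0): S=47.0000. Δ = (V_up−V_dn)/(S_up−S_dn) = (0.1190−1.0000)/(49.3500−29.6100) = -0.0446. V = [p*·0.1190 + (1−p*)·1.0000]/1 = 0.2239. B = V − Δ·S = 2.3214.
Each (Δ,B) replicates both successor values, so the strategy is self-financing and V0 is arbitrage-free.

(0,0): Delta=-0.0446 Bond=2.3214
(1,0): Delta=0.0000 Bond=1.0000
(1,1): Delta=-0.0482 Bond=2.5000
V0=0.2239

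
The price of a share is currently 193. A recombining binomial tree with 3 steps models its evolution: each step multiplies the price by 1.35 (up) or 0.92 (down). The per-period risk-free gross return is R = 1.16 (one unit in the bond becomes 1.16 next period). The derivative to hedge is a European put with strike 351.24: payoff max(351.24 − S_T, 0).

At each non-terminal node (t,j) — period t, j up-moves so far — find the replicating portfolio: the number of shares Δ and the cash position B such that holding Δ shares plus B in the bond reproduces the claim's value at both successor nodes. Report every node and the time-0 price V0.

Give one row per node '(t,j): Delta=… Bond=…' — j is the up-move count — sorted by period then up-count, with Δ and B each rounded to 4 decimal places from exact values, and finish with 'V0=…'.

(0,0): Delta=-0.6552 Bond=172.2417
(1,0): Delta=-1.0000 Bond=261.0285
(1,1): Delta=-0.4691 Bond=151.3282
(2,0): Delta=-1.0000 Bond=302.7931
(2,1): Delta=-1.0000 Bond=302.7931
(2,2): Delta=-0.1827 Bond=74.7991
V0=45.7940

The replicating-portfolio and risk-neutral prices coincide; use p* = (1.16−0.92)/(1.35−0.92) = 0.5581 for the latter.
Terminal values V(3,·): V(3,0)=200.9532, V(3,1)=130.7105, V(3,2)=27.6369, V(3,3)=0.0000
  t=2,j=0: stock 163.3552 → up 220.5295 (V=130.7105), down 150.2868 (V=200.9532). Price 139.4379; hedge Δ=-1.0000, bond B=302.7931.
  t=2,j=1: stock 239.7060 → up 323.6031 (V=27.6369), down 220.5295 (V=130.7105). Price 63.0871; hedge Δ=-1.0000, bond B=302.7931.
  t=2,j=2: stock 351.7425 → up 474.8524 (V=0.0000), down 323.6031 (V=27.6369). Price 10.5273; hedge Δ=-0.1827, bond B=74.7991.
  t=1,j=0: stock 177.5600 → up 239.7060 (V=63.0871), down 163.3552 (V=139.4379). Price 83.4685; hedge Δ=-1.0000, bond B=261.0285.
  t=1,j=1: stock 260.5500 → up 351.7425 (V=10.5273), down 239.7060 (V=63.0871). Price 29.0960; hedge Δ=-0.4691, bond B=151.3282.
  t=0,j=0: stock 193.0000 → up 260.5500 (V=29.0960), down 177.5600 (V=83.4685). Price 45.7940; hedge Δ=-0.6552, bond B=172.2417.
Self-financing check: at every node Δ·S+B equals the discounted successor values.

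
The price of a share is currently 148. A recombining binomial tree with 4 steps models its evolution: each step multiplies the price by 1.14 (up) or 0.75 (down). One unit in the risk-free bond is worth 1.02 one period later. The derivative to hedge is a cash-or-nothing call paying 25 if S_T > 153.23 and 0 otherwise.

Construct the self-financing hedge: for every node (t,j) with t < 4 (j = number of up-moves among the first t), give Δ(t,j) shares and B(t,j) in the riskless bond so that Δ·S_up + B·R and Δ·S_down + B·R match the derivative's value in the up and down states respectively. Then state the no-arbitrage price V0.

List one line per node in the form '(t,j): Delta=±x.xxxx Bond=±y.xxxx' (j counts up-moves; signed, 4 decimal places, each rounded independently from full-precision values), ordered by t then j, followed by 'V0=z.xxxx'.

(0,0): Delta=0.1806 Bond=-11.9868
(1,0): Delta=0.2660 Bond=-21.7137
(1,1): Delta=0.1556 Bond=-8.0100
(2,0): Delta=0.0000 Bond=0.0000
(2,1): Delta=0.3438 Bond=-31.9916
(2,2): Delta=0.1005 Bond=2.4171
(3,0): Delta=0.0000 Bond=0.0000
(3,1): Delta=0.0000 Bond=0.0000
(3,2): Delta=0.4444 Bond=-47.1342
(3,3): Delta=0.0000 Bond=24.5098
V0=14.7378

Risk-neutral probability p* = (R−d)/(u−d) = (1.02−0.75)/(1.14−0.75) = 0.6923.
Payoff layer (t=4): V(4,0)=0.0000, V(4,1)=0.0000, V(4,2)=0.0000, V(4,3)=25.0000, V(4,4)=25.0000
(3,0): S=62.4375. Δ = (V_up−V_dn)/(S_up−S_dn) = (0.0000−0.0000)/(71.1787−46.8281) = 0.0000. V = [p*·0.0000 + (1−p*)·0.0000]/1.02 = 0.0000. B = V − Δ·S = 0.0000.
(3,1): S=94.9050. Δ = (V_up−V_dn)/(S_up−S_dn) = (0.0000−0.0000)/(108.1917−71.1788) = 0.0000. V = [p*·0.0000 + (1−p*)·0.0000]/1.02 = 0.0000. B = V − Δ·S = 0.0000.
(3,2): S=144.2556. Δ = (V_up−V_dn)/(S_up−S_dn) = (25.0000−0.0000)/(164.4514−108.1917) = 0.4444. V = [p*·25.0000 + (1−p*)·0.0000]/1.02 = 16.9683. B = V − Δ·S = -47.1342.
(3,3): S=219.2685. Δ = (V_up−V_dn)/(S_up−S_dn) = (25.0000−25.0000)/(249.9661−164.4514) = 0.0000. V = [p*·25.0000 + (1−p*)·25.0000]/1.02 = 24.5098. B = V − Δ·S = 24.5098.
(2,0): S=83.2500. Δ = (V_up−V_dn)/(S_up−S_dn) = (0.0000−0.0000)/(94.9050−62.4375) = 0.0000. V = [p*·0.0000 + (1−p*)·0.0000]/1.02 = 0.0000. B = V − Δ·S = 0.0000.
(2,1): S=126.5400. Δ = (V_up−V_dn)/(S_up−S_dn) = (16.9683−0.0000)/(144.2556−94.9050) = 0.3438. V = [p*·16.9683 + (1−p*)·0.0000]/1.02 = 11.5170. B = V − Δ·S = -31.9916.
(2,2): S=192.3408. Δ = (V_up−V_dn)/(S_up−S_dn) = (24.5098−16.9683)/(219.2685−144.2556) = 0.1005. V = [p*·24.5098 + (1−p*)·16.9683]/1.02 = 21.7543. B = V − Δ·S = 2.4171.
(1,0): S=111.0000. Δ = (V_up−V_dn)/(S_up−S_dn) = (11.5170−0.0000)/(126.5400−83.2500) = 0.2660. V = [p*·11.5170 + (1−p*)·0.0000]/1.02 = 7.8169. B = V − Δ·S = -21.7137.
(1,1): S=168.7200. Δ = (V_up−V_dn)/(S_up−S_dn) = (21.7543−11.5170)/(192.3408−126.5400) = 0.1556. V = [p*·21.7543 + (1−p*)·11.5170]/1.02 = 18.2395. B = V − Δ·S = -8.0100.
(0,0): S=148.0000. Δ = (V_up−V_dn)/(S_up−S_dn) = (18.2395−7.8169)/(168.7200−111.0000) = 0.1806. V = [p*·18.2395 + (1−p*)·7.8169]/1.02 = 14.7378. B = V − Δ·S = -11.9868.
The time-0 hedge costs 14.7378, which is the no-arbitrage price.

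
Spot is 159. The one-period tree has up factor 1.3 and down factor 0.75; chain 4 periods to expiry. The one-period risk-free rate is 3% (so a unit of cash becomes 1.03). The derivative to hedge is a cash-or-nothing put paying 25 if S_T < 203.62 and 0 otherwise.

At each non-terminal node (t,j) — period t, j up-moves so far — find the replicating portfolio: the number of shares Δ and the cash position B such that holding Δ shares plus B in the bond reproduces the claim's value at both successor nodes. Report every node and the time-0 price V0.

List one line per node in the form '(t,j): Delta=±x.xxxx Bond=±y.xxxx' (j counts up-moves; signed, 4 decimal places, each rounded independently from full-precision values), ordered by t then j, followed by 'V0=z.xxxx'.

(0,0): Delta=-0.0999 Bond=30.8426
(1,0): Delta=-0.0931 Bond=30.9642
(1,1): Delta=-0.1036 Bond=32.5429
(2,0): Delta=0.0000 Bond=23.5649
(2,1): Delta=-0.1449 Bond=39.9240
(2,2): Delta=-0.0806 Bond=27.3431
(3,0): Delta=0.0000 Bond=24.2718
(3,1): Delta=0.0000 Bond=24.2718
(3,2): Delta=-0.2255 Bond=57.3698
(3,3): Delta=0.0000 Bond=0.0000
V0=14.9653

Under the risk-neutral measure, an up-move has probability p* = (R−d)/(u−d) = 0.5091 and values discount at R = 1.03.
Terminal values V(4,·): V(4,0)=25.0000, V(4,1)=25.0000, V(4,2)=25.0000, V(4,3)=0.0000, V(4,4)=0.0000
Node (3,0) S=67.0781: V=(p*·25.0000+(1−p*)·25.0000)/1.03=24.2718; Δ=(25.0000−25.0000)/(87.2016−50.3086)=0.0000; B=V−Δ·S=24.2718
Node (3,1) S=116.2688: V=(p*·25.0000+(1−p*)·25.0000)/1.03=24.2718; Δ=(25.0000−25.0000)/(151.1494−87.2016)=0.0000; B=V−Δ·S=24.2718
Node (3,2) S=201.5325: V=(p*·0.0000+(1−p*)·25.0000)/1.03=11.9153; Δ=(0.0000−25.0000)/(261.9923−151.1494)=-0.2255; B=V−Δ·S=57.3698
Node (3,3) S=349.3230: V=(p*·0.0000+(1−p*)·0.0000)/1.03=0.0000; Δ=(0.0000−0.0000)/(454.1199−261.9923)=0.0000; B=V−Δ·S=0.0000
Node (2,0) S=89.4375: V=(p*·24.2718+(1−p*)·24.2718)/1.03=23.5649; Δ=(24.2718−24.2718)/(116.2687−67.0781)=0.0000; B=V−Δ·S=23.5649
Node (2,1) S=155.0250: V=(p*·11.9153+(1−p*)·24.2718)/1.03=17.4575; Δ=(11.9153−24.2718)/(201.5325−116.2688)=-0.1449; B=V−Δ·S=39.9240
Node (2,2) S=268.7100: V=(p*·0.0000+(1−p*)·11.9153)/1.03=5.6789; Δ=(0.0000−11.9153)/(349.3230−201.5325)=-0.0806; B=V−Δ·S=27.3431
Node (1,0) S=119.2500: V=(p*·17.4575+(1−p*)·23.5649)/1.03=19.8599; Δ=(17.4575−23.5649)/(155.0250−89.4375)=-0.0931; B=V−Δ·S=30.9642
Node (1,1) S=206.7000: V=(p*·5.6789+(1−p*)·17.4575)/1.03=11.1273; Δ=(5.6789−17.4575)/(268.7100−155.0250)=-0.1036; B=V−Δ·S=32.5429
Node (0,0) S=159.0000: V=(p*·11.1273+(1−p*)·19.8599)/1.03=14.9653; Δ=(11.1273−19.8599)/(206.7000−119.2500)=-0.0999; B=V−Δ·S=30.8426
Check: Δ(0,0)·S0 + B(0,0) = 14.9653 = V0.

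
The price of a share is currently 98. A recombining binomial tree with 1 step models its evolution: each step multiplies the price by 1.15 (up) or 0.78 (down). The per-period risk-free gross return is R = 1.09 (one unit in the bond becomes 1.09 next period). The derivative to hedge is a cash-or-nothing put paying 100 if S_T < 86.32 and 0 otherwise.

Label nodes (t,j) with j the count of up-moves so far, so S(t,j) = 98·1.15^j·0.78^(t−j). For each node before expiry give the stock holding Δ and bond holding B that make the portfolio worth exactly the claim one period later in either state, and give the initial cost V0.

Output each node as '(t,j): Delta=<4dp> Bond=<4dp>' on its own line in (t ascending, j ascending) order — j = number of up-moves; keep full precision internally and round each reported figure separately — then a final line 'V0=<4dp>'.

No-arbitrage ⇒ martingale measure with p* = (R−d)/(u−d) = 0.8378.
Terminal values V(1,·): V(1,0)=100.0000, V(1,1)=0.0000
(0,0): S=98.0000. Δ = (V_up−V_dn)/(S_up−S_dn) = (0.0000−100.0000)/(112.7000−76.4400) = -2.7579. V = [p*·0.0000 + (1−p*)·100.0000]/1.09 = 14.8773. B = V − Δ·S = 285.1475.
Root portfolio cost Δ·98+B reproduces V0=14.8773.

(0,0): Delta=-2.7579 Bond=285.1475
V0=14.8773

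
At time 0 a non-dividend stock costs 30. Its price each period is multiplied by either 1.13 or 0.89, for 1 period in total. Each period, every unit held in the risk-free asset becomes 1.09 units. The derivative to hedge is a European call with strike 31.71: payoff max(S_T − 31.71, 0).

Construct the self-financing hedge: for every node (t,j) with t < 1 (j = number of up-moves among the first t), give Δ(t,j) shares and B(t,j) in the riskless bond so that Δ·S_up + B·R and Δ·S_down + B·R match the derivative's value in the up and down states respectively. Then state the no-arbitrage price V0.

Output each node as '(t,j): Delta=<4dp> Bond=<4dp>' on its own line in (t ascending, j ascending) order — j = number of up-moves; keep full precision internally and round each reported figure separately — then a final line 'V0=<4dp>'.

(0,0): Delta=0.3042 Bond=-7.4507
V0=1.6743

Risk-neutral probability p* = (R−d)/(u−d) = (1.09−0.89)/(1.13−0.89) = 0.8333.
At expiry t=1: V(1,0)=0.0000, V(1,1)=2.1900
  t=0,j=0: stock 30.0000 → up 33.9000 (V=2.1900), down 26.7000 (V=0.0000). Price 1.6743; hedge Δ=0.3042, bond B=-7.4507.
Check: Δ(0,0)·S0 + B(0,0) = 1.6743 = V0.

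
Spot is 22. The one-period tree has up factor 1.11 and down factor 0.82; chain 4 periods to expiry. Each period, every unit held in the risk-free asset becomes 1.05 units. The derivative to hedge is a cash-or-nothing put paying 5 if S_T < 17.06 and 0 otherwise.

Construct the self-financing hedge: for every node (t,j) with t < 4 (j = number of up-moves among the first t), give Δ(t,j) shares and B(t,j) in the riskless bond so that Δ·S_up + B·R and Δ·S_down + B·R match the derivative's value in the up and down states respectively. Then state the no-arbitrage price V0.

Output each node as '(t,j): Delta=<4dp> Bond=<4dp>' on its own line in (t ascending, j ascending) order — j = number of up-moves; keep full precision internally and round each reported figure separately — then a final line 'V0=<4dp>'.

The replicating-portfolio and risk-neutral prices coincide; use p* = (1.05−0.82)/(1.11−0.82) = 0.7931 for the latter.
Payoff layer (t=4): V(4,0)=5.0000, V(4,1)=5.0000, V(4,2)=0.0000, V(4,3)=0.0000, V(4,4)=0.0000
  t=3,j=0: stock 12.1301 → up 13.4644 (V=5.0000), down 9.9467 (V=5.0000). Price 4.7619; hedge Δ=0.0000, bond B=4.7619.
  t=3,j=1: stock 16.4200 → up 18.2262 (V=0.0000), down 13.4644 (V=5.0000). Price 0.9852; hedge Δ=-1.0500, bond B=18.2266.
  t=3,j=2: stock 22.2271 → up 24.6721 (V=0.0000), down 18.2262 (V=0.0000). Price 0.0000; hedge Δ=0.0000, bond B=0.0000.
  t=3,j=3: stock 30.0879 → up 33.3975 (V=0.0000), down 24.6721 (V=0.0000). Price 0.0000; hedge Δ=0.0000, bond B=0.0000.
  t=2,j=0: stock 14.7928 → up 16.4200 (V=0.9852), down 12.1301 (V=4.7619). Price 1.6825; hedge Δ=-0.8804, bond B=14.7055.
  t=2,j=1: stock 20.0244 → up 22.2271 (V=0.0000), down 16.4200 (V=0.9852). Price 0.1941; hedge Δ=-0.1697, bond B=3.5914.
  t=2,j=2: stock 27.1062 → up 30.0879 (V=0.0000), down 22.2271 (V=0.0000). Price 0.0000; hedge Δ=0.0000, bond B=0.0000.
  t=1,j=0: stock 18.0400 → up 20.0244 (V=0.1941), down 14.7928 (V=1.6825). Price 0.4782; hedge Δ=-0.2845, bond B=5.6104.
  t=1,j=1: stock 24.4200 → up 27.1062 (V=0.0000), down 20.0244 (V=0.1941). Price 0.0383; hedge Δ=-0.0274, bond B=0.7077.
  t=0,j=0: stock 22.0000 → up 24.4200 (V=0.0383), down 18.0400 (V=0.4782). Price 0.1231; hedge Δ=-0.0690, bond B=1.6400.
The time-0 hedge costs 0.1231, which is the no-arbitrage price.

(0,0): Delta=-0.0690 Bond=1.6400
(1,0): Delta=-0.2845 Bond=5.6104
(1,1): Delta=-0.0274 Bond=0.7077
(2,0): Delta=-0.8804 Bond=14.7055
(2,1): Delta=-0.1697 Bond=3.5914
(2,2): Delta=0.0000 Bond=0.0000
(3,0): Delta=0.0000 Bond=4.7619
(3,1): Delta=-1.0500 Bond=18.2266
(3,2): Delta=0.0000 Bond=0.0000
(3,3): Delta=0.0000 Bond=0.0000
V0=0.1231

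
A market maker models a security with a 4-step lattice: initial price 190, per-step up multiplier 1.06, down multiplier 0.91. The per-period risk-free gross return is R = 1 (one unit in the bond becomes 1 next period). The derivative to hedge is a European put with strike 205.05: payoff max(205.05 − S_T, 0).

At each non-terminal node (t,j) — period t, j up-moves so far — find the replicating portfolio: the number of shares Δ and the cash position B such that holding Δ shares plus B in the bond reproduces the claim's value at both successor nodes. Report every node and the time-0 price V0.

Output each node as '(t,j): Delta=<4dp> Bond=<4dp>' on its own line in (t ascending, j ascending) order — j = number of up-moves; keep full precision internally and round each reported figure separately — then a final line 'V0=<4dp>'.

(0,0): Delta=-0.7295 Bond=158.4616
(1,0): Delta=-0.9878 Bond=203.1354
(1,1): Delta=-0.5816 Bond=128.6791
(2,0): Delta=-1.0000 Bond=205.0500
(2,1): Delta=-0.9809 Bond=201.8589
(2,2): Delta=-0.3530 Bond=79.8926
(3,0): Delta=-1.0000 Bond=205.0500
(3,1): Delta=-1.0000 Bond=205.0500
(3,2): Delta=-0.9699 Bond=199.7316
(3,3): Delta=0.0000 Bond=0.0000
V0=19.8657

Since d<R<u, set p* = (R−d)/(u−d) = 0.6000; price each node as the discounted p*-expectation of its children.
Terminal values V(4,·): V(4,0)=74.7576, V(4,1)=53.2808, V(4,2)=28.2639, V(4,3)=0.0000, V(4,4)=0.0000
(3,0): S=143.1785. Δ = (V_up−V_dn)/(S_up−S_dn) = (53.2808−74.7576)/(151.7692−130.2924) = -1.0000. V = [p*·53.2808 + (1−p*)·74.7576]/1 = 61.8715. B = V − Δ·S = 205.0500.
(3,1): S=166.7793. Δ = (V_up−V_dn)/(S_up−S_dn) = (28.2639−53.2808)/(176.7861−151.7692) = -1.0000. V = [p*·28.2639 + (1−p*)·53.2808]/1 = 38.2707. B = V − Δ·S = 205.0500.
(3,2): S=194.2704. Δ = (V_up−V_dn)/(S_up−S_dn) = (0.0000−28.2639)/(205.9267−176.7861) = -0.9699. V = [p*·0.0000 + (1−p*)·28.2639]/1 = 11.3056. B = V − Δ·S = 199.7316.
(3,3): S=226.2930. Δ = (V_up−V_dn)/(S_up−S_dn) = (0.0000−0.0000)/(239.8706−205.9267) = 0.0000. V = [p*·0.0000 + (1−p*)·0.0000]/1 = 0.0000. B = V − Δ·S = 0.0000.
(2,0): S=157.3390. Δ = (V_up−V_dn)/(S_up−S_dn) = (38.2707−61.8715)/(166.7793−143.1785) = -1.0000. V = [p*·38.2707 + (1−p*)·61.8715]/1 = 47.7110. B = V − Δ·S = 205.0500.
(2,1): S=183.2740. Δ = (V_up−V_dn)/(S_up−S_dn) = (11.3056−38.2707)/(194.2704−166.7793) = -0.9809. V = [p*·11.3056 + (1−p*)·38.2707]/1 = 22.0916. B = V − Δ·S = 201.8589.
(2,2): S=213.4840. Δ = (V_up−V_dn)/(S_up−S_dn) = (0.0000−11.3056)/(226.2930−194.2704) = -0.3530. V = [p*·0.0000 + (1−p*)·11.3056]/1 = 4.5222. B = V − Δ·S = 79.8926.
(1,0): S=172.9000. Δ = (V_up−V_dn)/(S_up−S_dn) = (22.0916−47.7110)/(183.2740−157.3390) = -0.9878. V = [p*·22.0916 + (1−p*)·47.7110]/1 = 32.3394. B = V − Δ·S = 203.1354.
(1,1): S=201.4000. Δ = (V_up−V_dn)/(S_up−S_dn) = (4.5222−22.0916)/(213.4840−183.2740) = -0.5816. V = [p*·4.5222 + (1−p*)·22.0916]/1 = 11.5500. B = V − Δ·S = 128.6791.
(0,0): S=190.0000. Δ = (V_up−V_dn)/(S_up−S_dn) = (11.5500−32.3394)/(201.4000−172.9000) = -0.7295. V = [p*·11.5500 + (1−p*)·32.3394]/1 = 19.8657. B = V − Δ·S = 158.4616.
The time-0 hedge costs 19.8657, which is the no-arbitrage price.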